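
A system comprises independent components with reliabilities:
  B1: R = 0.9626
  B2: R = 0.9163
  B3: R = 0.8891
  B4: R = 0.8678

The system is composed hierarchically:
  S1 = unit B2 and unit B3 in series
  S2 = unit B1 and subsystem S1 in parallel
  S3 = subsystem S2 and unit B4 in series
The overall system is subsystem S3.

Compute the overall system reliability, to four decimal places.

0.8618

Series (B2 and B3): 0.916300 × 0.889100 = 0.814682
Parallel (B1 and [0.814682]): 1 − (1 − 0.962600)(1 − 0.814682) = 0.993069
Series ([0.993069] and B4): 0.993069 × 0.867800 = 0.8618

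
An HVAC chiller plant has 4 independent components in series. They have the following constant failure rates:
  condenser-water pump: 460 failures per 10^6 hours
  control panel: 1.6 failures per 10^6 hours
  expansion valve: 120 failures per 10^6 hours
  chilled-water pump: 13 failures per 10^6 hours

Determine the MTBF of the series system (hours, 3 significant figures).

Series of exponential components: λ_sys = Σ λ_i
λ_sys = 0.00046 + 0.0000016 + 0.00012 + 0.000013 = 5.9460e-04 /h
MTBF = 1 / λ_sys = 1680 h

1680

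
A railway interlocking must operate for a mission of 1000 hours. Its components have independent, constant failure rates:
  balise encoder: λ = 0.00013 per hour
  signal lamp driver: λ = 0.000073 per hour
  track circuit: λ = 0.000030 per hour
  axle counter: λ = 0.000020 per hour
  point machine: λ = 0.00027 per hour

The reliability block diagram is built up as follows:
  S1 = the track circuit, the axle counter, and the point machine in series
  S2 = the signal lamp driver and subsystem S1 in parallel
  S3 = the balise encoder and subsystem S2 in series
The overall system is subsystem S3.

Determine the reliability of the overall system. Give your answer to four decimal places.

R(balise encoder) = exp(−0.00013 × 1000) = 0.878095
R(signal lamp driver) = exp(−0.000073 × 1000) = 0.929601
R(track circuit) = exp(−0.000030 × 1000) = 0.970446
R(axle counter) = exp(−0.000020 × 1000) = 0.980199
R(point machine) = exp(−0.00027 × 1000) = 0.763379
Series (track circuit, axle counter, and point machine): 0.970446 × 0.980199 × 0.763379 = 0.726149
Parallel (signal lamp driver and [0.726149]): 1 − (1 − 0.929601)(1 − 0.726149) = 0.980721
Series (balise encoder and [0.980721]): 0.878095 × 0.980721 = 0.8612

0.8612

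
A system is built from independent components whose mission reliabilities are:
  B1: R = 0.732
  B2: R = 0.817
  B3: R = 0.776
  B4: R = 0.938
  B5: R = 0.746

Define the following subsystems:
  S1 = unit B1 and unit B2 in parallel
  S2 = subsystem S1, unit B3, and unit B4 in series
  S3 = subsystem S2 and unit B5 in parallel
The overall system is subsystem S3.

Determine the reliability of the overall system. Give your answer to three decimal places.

0.922

Parallel (B1 and B2): 1 − (1 − 0.73200)(1 − 0.81700) = 0.95096
Series ([0.95096], B3, and B4): 0.95096 × 0.77600 × 0.93800 = 0.69219
Parallel ([0.69219] and B5): 1 − (1 − 0.69219)(1 − 0.74600) = 0.922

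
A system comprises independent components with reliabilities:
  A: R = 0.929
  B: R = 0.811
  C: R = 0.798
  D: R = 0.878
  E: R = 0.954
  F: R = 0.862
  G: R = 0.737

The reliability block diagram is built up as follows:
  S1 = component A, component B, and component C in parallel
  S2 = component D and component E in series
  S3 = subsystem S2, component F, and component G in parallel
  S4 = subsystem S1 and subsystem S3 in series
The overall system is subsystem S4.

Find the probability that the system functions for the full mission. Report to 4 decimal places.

Parallel (A, B, and C): 1 − (1 − 0.929000)(1 − 0.811000)(1 − 0.798000) = 0.997289
Series (D and E): 0.878000 × 0.954000 = 0.837612
Parallel ([0.837612], F, and G): 1 − (1 − 0.837612)(1 − 0.862000)(1 − 0.737000) = 0.994106
Series ([0.997289] and [0.994106]): 0.997289 × 0.994106 = 0.9914

0.9914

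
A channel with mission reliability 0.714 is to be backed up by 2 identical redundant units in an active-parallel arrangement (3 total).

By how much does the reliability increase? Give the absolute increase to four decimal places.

R_before = 0.714
R_after = 1 − (1 − 0.714)^3 = 0.9766
ΔR = 0.9766 − 0.714 = 0.2626

0.2626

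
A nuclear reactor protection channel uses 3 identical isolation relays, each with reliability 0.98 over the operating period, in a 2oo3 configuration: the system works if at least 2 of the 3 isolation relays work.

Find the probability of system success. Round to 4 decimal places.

R = Σ_{i=2}^{3} C(3,i) p^i (1−p)^{3−i} with p = 0.98
C(3,2)·0.98^2·0.02^1 = 0.057624
C(3,3)·0.98^3·0.02^0 = 0.941192
Sum = 0.9988

0.9988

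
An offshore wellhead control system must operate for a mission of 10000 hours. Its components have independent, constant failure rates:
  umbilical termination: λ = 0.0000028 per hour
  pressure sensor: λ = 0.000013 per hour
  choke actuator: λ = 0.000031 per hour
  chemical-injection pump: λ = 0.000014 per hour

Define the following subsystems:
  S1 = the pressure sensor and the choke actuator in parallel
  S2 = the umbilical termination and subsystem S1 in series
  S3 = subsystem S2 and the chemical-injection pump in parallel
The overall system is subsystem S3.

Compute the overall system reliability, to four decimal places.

0.9923

R(umbilical termination) = exp(−0.0000028 × 10000) = 0.972388
R(pressure sensor) = exp(−0.000013 × 10000) = 0.878095
R(choke actuator) = exp(−0.000031 × 10000) = 0.733447
R(chemical-injection pump) = exp(−0.000014 × 10000) = 0.869358
Parallel (pressure sensor and choke actuator): 1 − (1 − 0.878095)(1 − 0.733447) = 0.967506
Series (umbilical termination and [0.967506]): 0.972388 × 0.967506 = 0.940791
Parallel ([0.940791] and chemical-injection pump): 1 − (1 − 0.940791)(1 − 0.869358) = 0.9923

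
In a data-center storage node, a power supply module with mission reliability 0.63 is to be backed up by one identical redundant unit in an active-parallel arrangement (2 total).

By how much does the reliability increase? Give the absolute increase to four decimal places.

R_before = 0.63
R_after = 1 − (1 − 0.63)^2 = 0.8631
ΔR = 0.8631 − 0.63 = 0.2331

0.2331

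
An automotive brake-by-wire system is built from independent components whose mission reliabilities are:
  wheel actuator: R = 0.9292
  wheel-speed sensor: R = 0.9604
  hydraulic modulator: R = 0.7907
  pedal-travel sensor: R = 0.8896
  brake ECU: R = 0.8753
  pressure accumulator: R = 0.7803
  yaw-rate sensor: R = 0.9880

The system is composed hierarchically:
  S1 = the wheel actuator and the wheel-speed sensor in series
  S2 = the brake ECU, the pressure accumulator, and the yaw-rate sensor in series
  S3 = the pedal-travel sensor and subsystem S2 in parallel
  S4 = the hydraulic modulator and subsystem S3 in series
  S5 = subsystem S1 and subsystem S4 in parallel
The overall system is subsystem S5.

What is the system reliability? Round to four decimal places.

Series (wheel actuator and wheel-speed sensor): 0.929200 × 0.960400 = 0.892404
Series (brake ECU, pressure accumulator, and yaw-rate sensor): 0.875300 × 0.780300 × 0.988000 = 0.674801
Parallel (pedal-travel sensor and [0.674801]): 1 − (1 − 0.889600)(1 − 0.674801) = 0.964098
Series (hydraulic modulator and [0.964098]): 0.790700 × 0.964098 = 0.762312
Parallel ([0.892404] and [0.762312]): 1 − (1 − 0.892404)(1 − 0.762312) = 0.9744

0.9744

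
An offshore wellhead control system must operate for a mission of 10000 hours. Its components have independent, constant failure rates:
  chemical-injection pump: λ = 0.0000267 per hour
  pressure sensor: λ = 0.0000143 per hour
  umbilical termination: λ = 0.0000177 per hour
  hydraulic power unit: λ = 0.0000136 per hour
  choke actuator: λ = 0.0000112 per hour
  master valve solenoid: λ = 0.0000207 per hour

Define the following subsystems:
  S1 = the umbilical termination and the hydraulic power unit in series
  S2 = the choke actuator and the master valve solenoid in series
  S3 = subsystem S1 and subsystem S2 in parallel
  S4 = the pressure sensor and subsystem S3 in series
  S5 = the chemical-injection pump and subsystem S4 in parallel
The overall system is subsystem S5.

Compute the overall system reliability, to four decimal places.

R(chemical-injection pump) = exp(−0.0000267 × 10000) = 0.765673
R(pressure sensor) = exp(−0.0000143 × 10000) = 0.866754
R(umbilical termination) = exp(−0.0000177 × 10000) = 0.837780
R(hydraulic power unit) = exp(−0.0000136 × 10000) = 0.872843
R(choke actuator) = exp(−0.0000112 × 10000) = 0.894044
R(master valve solenoid) = exp(−0.0000207 × 10000) = 0.813020
Series (umbilical termination and hydraulic power unit): 0.837780 × 0.872843 = 0.731250
Series (choke actuator and master valve solenoid): 0.894044 × 0.813020 = 0.726876
Parallel ([0.731250] and [0.726876]): 1 − (1 − 0.731250)(1 − 0.726876) = 0.926598
Series (pressure sensor and [0.926598]): 0.866754 × 0.926598 = 0.803133
Parallel (chemical-injection pump and [0.803133]): 1 − (1 − 0.765673)(1 − 0.803133) = 0.9539

0.9539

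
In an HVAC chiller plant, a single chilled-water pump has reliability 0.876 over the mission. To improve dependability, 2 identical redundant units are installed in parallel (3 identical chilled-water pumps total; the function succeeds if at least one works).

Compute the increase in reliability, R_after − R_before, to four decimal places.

R_before = 0.876
R_after = 1 − (1 − 0.876)^3 = 0.9981
ΔR = 0.9981 − 0.876 = 0.1221

0.1221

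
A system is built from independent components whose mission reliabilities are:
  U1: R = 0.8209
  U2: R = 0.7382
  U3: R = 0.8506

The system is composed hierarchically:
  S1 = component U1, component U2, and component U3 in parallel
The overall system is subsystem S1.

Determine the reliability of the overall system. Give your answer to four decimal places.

Parallel (U1, U2, and U3): 1 − (1 − 0.820900)(1 − 0.738200)(1 − 0.850600) = 0.9930

0.9930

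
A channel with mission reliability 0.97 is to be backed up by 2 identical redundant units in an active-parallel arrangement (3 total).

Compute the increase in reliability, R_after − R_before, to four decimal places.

0.0300

R_before = 0.97
R_after = 1 − (1 − 0.97)^3 = 1.0000
ΔR = 1.0000 − 0.97 = 0.0300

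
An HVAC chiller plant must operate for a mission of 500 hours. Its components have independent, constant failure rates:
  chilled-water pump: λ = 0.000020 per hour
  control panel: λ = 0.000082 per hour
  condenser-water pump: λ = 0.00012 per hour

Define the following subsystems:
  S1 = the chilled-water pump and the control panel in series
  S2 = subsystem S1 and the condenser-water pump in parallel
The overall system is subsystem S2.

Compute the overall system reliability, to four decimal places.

0.9971

R(chilled-water pump) = exp(−0.000020 × 500) = 0.990050
R(control panel) = exp(−0.000082 × 500) = 0.959829
R(condenser-water pump) = exp(−0.00012 × 500) = 0.941765
Series (chilled-water pump and control panel): 0.990050 × 0.959829 = 0.950279
Parallel ([0.950279] and condenser-water pump): 1 − (1 − 0.950279)(1 − 0.941765) = 0.9971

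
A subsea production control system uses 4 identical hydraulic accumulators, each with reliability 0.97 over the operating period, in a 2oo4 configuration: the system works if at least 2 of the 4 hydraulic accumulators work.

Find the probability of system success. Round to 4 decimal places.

0.9999

R = Σ_{i=2}^{4} C(4,i) p^i (1−p)^{4−i} with p = 0.97
C(4,2)·0.97^2·0.03^2 = 0.005081
C(4,3)·0.97^3·0.03^1 = 0.109521
C(4,4)·0.97^4·0.03^0 = 0.885293
Sum = 0.9999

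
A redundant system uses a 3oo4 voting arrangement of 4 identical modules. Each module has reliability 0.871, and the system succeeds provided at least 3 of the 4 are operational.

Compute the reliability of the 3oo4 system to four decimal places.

0.9165

R = Σ_{i=3}^{4} C(4,i) p^i (1−p)^{4−i} with p = 0.871
C(4,3)·0.871^3·0.129^1 = 0.340961
C(4,4)·0.871^4·0.129^0 = 0.575536
Sum = 0.9165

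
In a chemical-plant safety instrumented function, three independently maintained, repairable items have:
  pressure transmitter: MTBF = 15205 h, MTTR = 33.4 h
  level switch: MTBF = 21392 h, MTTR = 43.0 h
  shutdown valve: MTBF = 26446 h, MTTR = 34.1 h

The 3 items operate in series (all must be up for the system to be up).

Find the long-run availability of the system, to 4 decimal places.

0.9945

A(pressure transmitter) = MTBF/(MTBF+MTTR) = 15205/(15205+33.4) = 0.997808
A(level switch) = MTBF/(MTBF+MTTR) = 21392/(21392+43.0) = 0.997994
A(shutdown valve) = MTBF/(MTBF+MTTR) = 26446/(26446+34.1) = 0.998712
Series availability: 0.997808 × 0.997994 × 0.998712 = 0.9945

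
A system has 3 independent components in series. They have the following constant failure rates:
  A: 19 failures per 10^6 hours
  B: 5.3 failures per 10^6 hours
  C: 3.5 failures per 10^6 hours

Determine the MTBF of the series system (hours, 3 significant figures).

36000

Series of exponential components: λ_sys = Σ λ_i
λ_sys = 0.000019 + 0.0000053 + 0.0000035 = 2.7800e-05 /h
MTBF = 1 / λ_sys = 36000 h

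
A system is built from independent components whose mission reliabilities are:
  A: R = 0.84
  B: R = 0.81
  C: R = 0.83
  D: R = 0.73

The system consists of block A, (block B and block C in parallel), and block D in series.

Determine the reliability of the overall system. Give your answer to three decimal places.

0.593

Parallel (B and C): 1 − (1 − 0.81000)(1 − 0.83000) = 0.96770
Series (A, [0.96770], and D): 0.84000 × 0.96770 × 0.73000 = 0.593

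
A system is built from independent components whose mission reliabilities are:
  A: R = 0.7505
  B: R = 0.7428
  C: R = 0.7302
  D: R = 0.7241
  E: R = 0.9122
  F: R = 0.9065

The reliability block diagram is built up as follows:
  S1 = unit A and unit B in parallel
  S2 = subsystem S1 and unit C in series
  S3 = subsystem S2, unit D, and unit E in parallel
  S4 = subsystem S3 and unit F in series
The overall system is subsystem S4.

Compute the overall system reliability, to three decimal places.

0.900

Parallel (A and B): 1 − (1 − 0.75050)(1 − 0.74280) = 0.93583
Series ([0.93583] and C): 0.93583 × 0.73020 = 0.68334
Parallel ([0.68334], D, and E): 1 − (1 − 0.68334)(1 − 0.72410)(1 − 0.91220) = 0.99233
Series ([0.99233] and F): 0.99233 × 0.90650 = 0.900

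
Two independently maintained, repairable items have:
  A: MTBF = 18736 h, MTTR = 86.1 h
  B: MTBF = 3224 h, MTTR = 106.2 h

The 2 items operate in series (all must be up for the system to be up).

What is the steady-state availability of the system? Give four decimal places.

0.9637

A(A) = MTBF/(MTBF+MTTR) = 18736/(18736+86.1) = 0.995426
A(B) = MTBF/(MTBF+MTTR) = 3224/(3224+106.2) = 0.968110
Series availability: 0.995426 × 0.968110 = 0.9637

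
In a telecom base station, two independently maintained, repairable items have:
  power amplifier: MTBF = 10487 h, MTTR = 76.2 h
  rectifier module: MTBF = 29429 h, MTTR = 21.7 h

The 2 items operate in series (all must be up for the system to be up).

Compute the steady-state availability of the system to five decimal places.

0.99205

A(power amplifier) = MTBF/(MTBF+MTTR) = 10487/(10487+76.2) = 0.992786
A(rectifier module) = MTBF/(MTBF+MTTR) = 29429/(29429+21.7) = 0.999263
Series availability: 0.992786 × 0.999263 = 0.99205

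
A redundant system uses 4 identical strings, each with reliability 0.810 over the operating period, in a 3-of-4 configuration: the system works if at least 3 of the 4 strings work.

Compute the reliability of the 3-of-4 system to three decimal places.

0.834

R = Σ_{i=3}^{4} C(4,i) p^i (1−p)^{4−i} with p = 0.810
C(4,3)·0.810^3·0.190^1 = 0.40390
C(4,4)·0.810^4·0.190^0 = 0.43047
Sum = 0.834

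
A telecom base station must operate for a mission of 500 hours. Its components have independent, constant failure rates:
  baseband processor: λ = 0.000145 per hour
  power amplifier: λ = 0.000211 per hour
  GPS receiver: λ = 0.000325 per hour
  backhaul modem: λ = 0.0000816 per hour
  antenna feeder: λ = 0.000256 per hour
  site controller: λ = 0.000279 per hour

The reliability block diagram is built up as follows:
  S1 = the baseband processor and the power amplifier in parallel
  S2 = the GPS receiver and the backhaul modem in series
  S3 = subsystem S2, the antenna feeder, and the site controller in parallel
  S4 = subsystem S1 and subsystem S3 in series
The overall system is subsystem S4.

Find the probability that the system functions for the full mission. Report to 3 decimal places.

R(baseband processor) = exp(−0.000145 × 500) = 0.93007
R(power amplifier) = exp(−0.000211 × 500) = 0.89987
R(GPS receiver) = exp(−0.000325 × 500) = 0.85002
R(backhaul modem) = exp(−0.0000816 × 500) = 0.96002
R(antenna feeder) = exp(−0.000256 × 500) = 0.87985
R(site controller) = exp(−0.000279 × 500) = 0.86979
Parallel (baseband processor and power amplifier): 1 − (1 − 0.93007)(1 − 0.89987) = 0.99300
Series (GPS receiver and backhaul modem): 0.85002 × 0.96002 = 0.81604
Parallel ([0.81604], antenna feeder, and site controller): 1 − (1 − 0.81604)(1 − 0.87985)(1 − 0.86979) = 0.99712
Series ([0.99300] and [0.99712]): 0.99300 × 0.99712 = 0.990

0.990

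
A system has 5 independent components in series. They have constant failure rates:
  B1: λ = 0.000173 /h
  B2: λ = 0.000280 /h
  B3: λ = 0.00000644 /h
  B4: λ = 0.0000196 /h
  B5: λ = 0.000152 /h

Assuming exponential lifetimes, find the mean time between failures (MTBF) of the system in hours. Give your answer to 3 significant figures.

1580

Series of exponential components: λ_sys = Σ λ_i
λ_sys = 0.000173 + 0.000280 + 0.00000644 + 0.0000196 + 0.000152 = 6.3104e-04 /h
MTBF = 1 / λ_sys = 1580 h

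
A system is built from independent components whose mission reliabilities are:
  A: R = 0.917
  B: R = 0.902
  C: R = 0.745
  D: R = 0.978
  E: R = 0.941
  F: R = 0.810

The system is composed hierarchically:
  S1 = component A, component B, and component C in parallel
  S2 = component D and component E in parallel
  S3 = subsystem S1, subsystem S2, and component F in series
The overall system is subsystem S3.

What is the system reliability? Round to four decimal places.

0.8073

Parallel (A, B, and C): 1 − (1 − 0.917000)(1 − 0.902000)(1 − 0.745000) = 0.997926
Parallel (D and E): 1 − (1 − 0.978000)(1 − 0.941000) = 0.998702
Series ([0.997926], [0.998702], and F): 0.997926 × 0.998702 × 0.810000 = 0.8073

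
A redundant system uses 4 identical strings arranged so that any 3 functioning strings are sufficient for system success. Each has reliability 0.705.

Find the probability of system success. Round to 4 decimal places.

0.6605

R = Σ_{i=3}^{4} C(4,i) p^i (1−p)^{4−i} with p = 0.705
C(4,3)·0.705^3·0.295^1 = 0.413475
C(4,4)·0.705^4·0.295^0 = 0.247034
Sum = 0.6605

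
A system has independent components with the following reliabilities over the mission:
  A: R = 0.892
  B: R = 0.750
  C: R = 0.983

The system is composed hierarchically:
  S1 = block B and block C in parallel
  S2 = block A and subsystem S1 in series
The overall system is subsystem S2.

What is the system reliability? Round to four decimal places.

0.8882

Parallel (B and C): 1 − (1 − 0.750000)(1 − 0.983000) = 0.995750
Series (A and [0.995750]): 0.892000 × 0.995750 = 0.8882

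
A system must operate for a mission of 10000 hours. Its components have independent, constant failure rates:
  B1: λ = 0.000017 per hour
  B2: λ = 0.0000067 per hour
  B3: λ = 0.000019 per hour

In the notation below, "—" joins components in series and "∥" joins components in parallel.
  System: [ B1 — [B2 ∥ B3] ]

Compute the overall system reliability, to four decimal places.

R(B1) = exp(−0.000017 × 10000) = 0.843665
R(B2) = exp(−0.0000067 × 10000) = 0.935195
R(B3) = exp(−0.000019 × 10000) = 0.826959
Parallel (B2 and B3): 1 − (1 − 0.935195)(1 − 0.826959) = 0.988786
Series (B1 and [0.988786]): 0.843665 × 0.988786 = 0.8342

0.8342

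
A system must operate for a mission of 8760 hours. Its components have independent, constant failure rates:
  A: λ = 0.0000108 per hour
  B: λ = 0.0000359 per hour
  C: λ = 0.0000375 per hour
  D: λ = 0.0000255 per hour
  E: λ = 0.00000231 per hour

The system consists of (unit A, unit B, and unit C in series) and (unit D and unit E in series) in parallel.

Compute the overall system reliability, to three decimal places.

R(A) = exp(−0.0000108 × 8760) = 0.90973
R(B) = exp(−0.0000359 × 8760) = 0.73017
R(C) = exp(−0.0000375 × 8760) = 0.72000
R(D) = exp(−0.0000255 × 8760) = 0.79981
R(E) = exp(−0.00000231 × 8760) = 0.97997
Series (A, B, and C): 0.90973 × 0.73017 × 0.72000 = 0.47827
Series (D and E): 0.79981 × 0.97997 = 0.78379
Parallel ([0.47827] and [0.78379]): 1 − (1 − 0.47827)(1 − 0.78379) = 0.887

0.887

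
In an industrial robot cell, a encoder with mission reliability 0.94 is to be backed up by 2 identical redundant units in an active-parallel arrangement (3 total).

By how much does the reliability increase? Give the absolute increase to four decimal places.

0.0598

R_before = 0.94
R_after = 1 − (1 − 0.94)^3 = 0.9998
ΔR = 0.9998 − 0.94 = 0.0598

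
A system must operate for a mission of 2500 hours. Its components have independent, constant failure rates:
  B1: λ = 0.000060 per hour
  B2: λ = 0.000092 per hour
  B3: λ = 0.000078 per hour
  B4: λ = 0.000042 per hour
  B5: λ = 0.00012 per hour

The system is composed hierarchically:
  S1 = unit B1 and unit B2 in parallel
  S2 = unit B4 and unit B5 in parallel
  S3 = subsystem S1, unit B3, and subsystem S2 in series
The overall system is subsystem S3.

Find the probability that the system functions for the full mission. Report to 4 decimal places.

0.7786

R(B1) = exp(−0.000060 × 2500) = 0.860708
R(B2) = exp(−0.000092 × 2500) = 0.794534
R(B3) = exp(−0.000078 × 2500) = 0.822835
R(B4) = exp(−0.000042 × 2500) = 0.900325
R(B5) = exp(−0.00012 × 2500) = 0.740818
Parallel (B1 and B2): 1 − (1 − 0.860708)(1 − 0.794534) = 0.971380
Parallel (B4 and B5): 1 − (1 − 0.900325)(1 − 0.740818) = 0.974166
Series ([0.971380], B3, and [0.974166]): 0.971380 × 0.822835 × 0.974166 = 0.7786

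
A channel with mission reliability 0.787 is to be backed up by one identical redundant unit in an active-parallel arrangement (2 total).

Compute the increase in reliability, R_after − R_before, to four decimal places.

R_before = 0.787
R_after = 1 − (1 − 0.787)^2 = 0.9546
ΔR = 0.9546 − 0.787 = 0.1676

0.1676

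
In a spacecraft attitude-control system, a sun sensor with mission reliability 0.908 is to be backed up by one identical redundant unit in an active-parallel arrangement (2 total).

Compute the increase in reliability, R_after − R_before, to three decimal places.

R_before = 0.908
R_after = 1 − (1 − 0.908)^2 = 0.992
ΔR = 0.992 − 0.908 = 0.084

0.084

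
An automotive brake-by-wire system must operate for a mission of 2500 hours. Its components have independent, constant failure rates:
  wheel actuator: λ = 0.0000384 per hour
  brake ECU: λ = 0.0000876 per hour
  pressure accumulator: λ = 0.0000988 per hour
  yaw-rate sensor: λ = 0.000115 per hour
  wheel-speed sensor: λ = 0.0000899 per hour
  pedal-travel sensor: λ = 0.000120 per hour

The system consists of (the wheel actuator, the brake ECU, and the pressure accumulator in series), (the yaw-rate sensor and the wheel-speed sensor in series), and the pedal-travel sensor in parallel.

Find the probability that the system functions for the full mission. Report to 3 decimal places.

0.955

R(wheel actuator) = exp(−0.0000384 × 2500) = 0.90846
R(brake ECU) = exp(−0.0000876 × 2500) = 0.80332
R(pressure accumulator) = exp(−0.0000988 × 2500) = 0.78114
R(yaw-rate sensor) = exp(−0.000115 × 2500) = 0.75014
R(wheel-speed sensor) = exp(−0.0000899 × 2500) = 0.79872
R(pedal-travel sensor) = exp(−0.000120 × 2500) = 0.74082
Series (wheel actuator, brake ECU, and pressure accumulator): 0.90846 × 0.80332 × 0.78114 = 0.57006
Series (yaw-rate sensor and wheel-speed sensor): 0.75014 × 0.79872 = 0.59915
Parallel ([0.57006], [0.59915], and pedal-travel sensor): 1 − (1 − 0.57006)(1 − 0.59915)(1 − 0.74082) = 0.955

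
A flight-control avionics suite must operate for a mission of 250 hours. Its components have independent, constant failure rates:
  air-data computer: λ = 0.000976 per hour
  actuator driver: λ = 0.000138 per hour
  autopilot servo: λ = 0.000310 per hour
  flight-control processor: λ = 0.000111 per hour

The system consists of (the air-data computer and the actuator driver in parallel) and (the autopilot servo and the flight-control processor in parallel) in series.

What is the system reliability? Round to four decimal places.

0.9906

R(air-data computer) = exp(−0.000976 × 250) = 0.783488
R(actuator driver) = exp(−0.000138 × 250) = 0.966088
R(autopilot servo) = exp(−0.000310 × 250) = 0.925427
R(flight-control processor) = exp(−0.000111 × 250) = 0.972631
Parallel (air-data computer and actuator driver): 1 − (1 − 0.783488)(1 − 0.966088) = 0.992658
Parallel (autopilot servo and flight-control processor): 1 − (1 − 0.925427)(1 − 0.972631) = 0.997959
Series ([0.992658] and [0.997959]): 0.992658 × 0.997959 = 0.9906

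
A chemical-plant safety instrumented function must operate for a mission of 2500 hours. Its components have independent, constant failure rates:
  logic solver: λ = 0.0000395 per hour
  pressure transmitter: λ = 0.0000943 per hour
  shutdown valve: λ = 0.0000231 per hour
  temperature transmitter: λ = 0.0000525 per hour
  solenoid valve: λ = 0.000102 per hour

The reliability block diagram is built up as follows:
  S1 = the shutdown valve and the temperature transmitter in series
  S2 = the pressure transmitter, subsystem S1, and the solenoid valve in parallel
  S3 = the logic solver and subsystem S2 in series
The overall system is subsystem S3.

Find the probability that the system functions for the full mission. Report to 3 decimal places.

0.899

R(logic solver) = exp(−0.0000395 × 2500) = 0.90597
R(pressure transmitter) = exp(−0.0000943 × 2500) = 0.78998
R(shutdown valve) = exp(−0.0000231 × 2500) = 0.94389
R(temperature transmitter) = exp(−0.0000525 × 2500) = 0.87700
R(solenoid valve) = exp(−0.000102 × 2500) = 0.77492
Series (shutdown valve and temperature transmitter): 0.94389 × 0.87700 = 0.82779
Parallel (pressure transmitter, [0.82779], and solenoid valve): 1 − (1 − 0.78998)(1 − 0.82779)(1 − 0.77492) = 0.99186
Series (logic solver and [0.99186]): 0.90597 × 0.99186 = 0.899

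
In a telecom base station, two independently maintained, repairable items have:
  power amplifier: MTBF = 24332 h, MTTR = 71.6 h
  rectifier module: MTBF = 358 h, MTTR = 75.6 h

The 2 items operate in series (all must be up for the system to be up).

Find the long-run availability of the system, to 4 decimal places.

0.8232

A(power amplifier) = MTBF/(MTBF+MTTR) = 24332/(24332+71.6) = 0.997066
A(rectifier module) = MTBF/(MTBF+MTTR) = 358/(358+75.6) = 0.825646
Series availability: 0.997066 × 0.825646 = 0.8232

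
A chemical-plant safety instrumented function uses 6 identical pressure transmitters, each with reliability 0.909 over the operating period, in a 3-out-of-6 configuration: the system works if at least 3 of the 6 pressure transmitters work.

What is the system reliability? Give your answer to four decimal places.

0.9991

R = Σ_{i=3}^{6} C(6,i) p^i (1−p)^{6−i} with p = 0.909
C(6,3)·0.909^3·0.091^3 = 0.011320
C(6,4)·0.909^4·0.091^2 = 0.084807
C(6,5)·0.909^5·0.091^1 = 0.338854
C(6,6)·0.909^6·0.091^0 = 0.564135
Sum = 0.9991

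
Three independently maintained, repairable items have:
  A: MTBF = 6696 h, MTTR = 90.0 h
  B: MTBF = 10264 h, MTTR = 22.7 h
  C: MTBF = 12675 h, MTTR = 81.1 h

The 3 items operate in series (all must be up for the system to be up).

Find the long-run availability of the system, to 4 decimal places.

A(A) = MTBF/(MTBF+MTTR) = 6696/(6696+90.0) = 0.986737
A(B) = MTBF/(MTBF+MTTR) = 10264/(10264+22.7) = 0.997793
A(C) = MTBF/(MTBF+MTTR) = 12675/(12675+81.1) = 0.993642
Series availability: 0.986737 × 0.997793 × 0.993642 = 0.9783

0.9783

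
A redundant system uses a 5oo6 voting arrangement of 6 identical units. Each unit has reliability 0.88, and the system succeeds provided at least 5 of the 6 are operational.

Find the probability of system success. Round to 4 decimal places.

R = Σ_{i=5}^{6} C(6,i) p^i (1−p)^{6−i} with p = 0.88
C(6,5)·0.88^5·0.12^1 = 0.379967
C(6,6)·0.88^6·0.12^0 = 0.464404
Sum = 0.8444

0.8444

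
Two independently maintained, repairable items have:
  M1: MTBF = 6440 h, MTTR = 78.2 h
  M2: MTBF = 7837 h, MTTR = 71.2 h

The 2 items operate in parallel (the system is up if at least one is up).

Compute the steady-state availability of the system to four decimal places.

0.9999

A(M1) = MTBF/(MTBF+MTTR) = 6440/(6440+78.2) = 0.988003
A(M2) = MTBF/(MTBF+MTTR) = 7837/(7837+71.2) = 0.990997
Parallel availability: 1 − (1 − 0.988003)(1 − 0.990997) = 0.9999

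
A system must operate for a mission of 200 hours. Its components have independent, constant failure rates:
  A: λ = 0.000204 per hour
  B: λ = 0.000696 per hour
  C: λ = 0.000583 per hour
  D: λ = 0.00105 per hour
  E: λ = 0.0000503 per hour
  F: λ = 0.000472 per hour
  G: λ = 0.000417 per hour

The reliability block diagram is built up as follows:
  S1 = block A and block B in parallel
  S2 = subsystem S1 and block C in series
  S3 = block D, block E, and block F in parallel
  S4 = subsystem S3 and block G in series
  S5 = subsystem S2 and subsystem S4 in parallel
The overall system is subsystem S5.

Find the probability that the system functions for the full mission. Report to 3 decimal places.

R(A) = exp(−0.000204 × 200) = 0.96002
R(B) = exp(−0.000696 × 200) = 0.87005
R(C) = exp(−0.000583 × 200) = 0.88994
R(D) = exp(−0.00105 × 200) = 0.81058
R(E) = exp(−0.0000503 × 200) = 0.98999
R(F) = exp(−0.000472 × 200) = 0.90992
R(G) = exp(−0.000417 × 200) = 0.91998
Parallel (A and B): 1 − (1 − 0.96002)(1 − 0.87005) = 0.99480
Series ([0.99480] and C): 0.99480 × 0.88994 = 0.88531
Parallel (D, E, and F): 1 − (1 − 0.81058)(1 − 0.98999)(1 − 0.90992) = 0.99983
Series ([0.99983] and G): 0.99983 × 0.91998 = 0.91982
Parallel ([0.88531] and [0.91982]): 1 − (1 − 0.88531)(1 − 0.91982) = 0.991

0.991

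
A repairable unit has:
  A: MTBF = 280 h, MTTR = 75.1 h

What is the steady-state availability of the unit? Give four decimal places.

A(A) = MTBF/(MTBF+MTTR) = 280/(280+75.1) = 0.7885

0.7885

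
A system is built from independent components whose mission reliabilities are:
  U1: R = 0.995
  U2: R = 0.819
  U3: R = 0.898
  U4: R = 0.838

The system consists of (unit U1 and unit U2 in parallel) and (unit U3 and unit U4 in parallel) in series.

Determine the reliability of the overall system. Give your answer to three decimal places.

0.983

Parallel (U1 and U2): 1 − (1 − 0.99500)(1 − 0.81900) = 0.99910
Parallel (U3 and U4): 1 − (1 − 0.89800)(1 − 0.83800) = 0.98348
Series ([0.99910] and [0.98348]): 0.99910 × 0.98348 = 0.983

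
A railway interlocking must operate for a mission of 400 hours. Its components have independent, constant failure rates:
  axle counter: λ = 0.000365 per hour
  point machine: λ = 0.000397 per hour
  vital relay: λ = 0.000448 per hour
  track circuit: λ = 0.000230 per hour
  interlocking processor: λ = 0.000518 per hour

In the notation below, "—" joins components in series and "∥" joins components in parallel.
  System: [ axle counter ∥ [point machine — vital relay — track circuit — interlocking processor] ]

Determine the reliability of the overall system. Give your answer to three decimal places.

R(axle counter) = exp(−0.000365 × 400) = 0.86416
R(point machine) = exp(−0.000397 × 400) = 0.85317
R(vital relay) = exp(−0.000448 × 400) = 0.83594
R(track circuit) = exp(−0.000230 × 400) = 0.91211
R(interlocking processor) = exp(−0.000518 × 400) = 0.81286
Series (point machine, vital relay, track circuit, and interlocking processor): 0.85317 × 0.83594 × 0.91211 × 0.81286 = 0.52878
Parallel (axle counter and [0.52878]): 1 − (1 − 0.86416)(1 − 0.52878) = 0.936

0.936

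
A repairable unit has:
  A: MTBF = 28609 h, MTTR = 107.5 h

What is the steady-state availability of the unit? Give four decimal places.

A(A) = MTBF/(MTBF+MTTR) = 28609/(28609+107.5) = 0.9963

0.9963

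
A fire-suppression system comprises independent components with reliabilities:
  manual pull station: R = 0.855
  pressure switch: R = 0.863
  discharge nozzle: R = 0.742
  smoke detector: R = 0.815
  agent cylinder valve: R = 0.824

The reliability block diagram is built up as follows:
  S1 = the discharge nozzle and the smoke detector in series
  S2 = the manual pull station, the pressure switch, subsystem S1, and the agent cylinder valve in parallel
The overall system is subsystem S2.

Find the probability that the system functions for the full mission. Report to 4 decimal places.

0.9986

Series (discharge nozzle and smoke detector): 0.742000 × 0.815000 = 0.604730
Parallel (manual pull station, pressure switch, [0.604730], and agent cylinder valve): 1 − (1 − 0.855000)(1 − 0.863000)(1 − 0.604730)(1 − 0.824000) = 0.9986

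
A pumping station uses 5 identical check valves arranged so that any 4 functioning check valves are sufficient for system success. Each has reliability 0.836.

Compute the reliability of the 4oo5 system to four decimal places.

0.8089

R = Σ_{i=4}^{5} C(5,i) p^i (1−p)^{5−i} with p = 0.836
C(5,4)·0.836^4·0.164^1 = 0.400534
C(5,5)·0.836^5·0.164^0 = 0.408349
Sum = 0.8089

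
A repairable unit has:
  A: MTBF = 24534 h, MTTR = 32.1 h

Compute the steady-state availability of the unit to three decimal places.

0.999

A(A) = MTBF/(MTBF+MTTR) = 24534/(24534+32.1) = 0.999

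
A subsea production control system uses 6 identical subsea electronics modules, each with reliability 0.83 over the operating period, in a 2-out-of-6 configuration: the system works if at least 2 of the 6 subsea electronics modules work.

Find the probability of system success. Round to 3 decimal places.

0.999

R = Σ_{i=2}^{6} C(6,i) p^i (1−p)^{6−i} with p = 0.83
C(6,2)·0.83^2·0.17^4 = 0.00863
C(6,3)·0.83^3·0.17^3 = 0.05618
C(6,4)·0.83^4·0.17^2 = 0.20573
C(6,5)·0.83^5·0.17^1 = 0.40178
C(6,6)·0.83^6·0.17^0 = 0.32694
Sum = 0.999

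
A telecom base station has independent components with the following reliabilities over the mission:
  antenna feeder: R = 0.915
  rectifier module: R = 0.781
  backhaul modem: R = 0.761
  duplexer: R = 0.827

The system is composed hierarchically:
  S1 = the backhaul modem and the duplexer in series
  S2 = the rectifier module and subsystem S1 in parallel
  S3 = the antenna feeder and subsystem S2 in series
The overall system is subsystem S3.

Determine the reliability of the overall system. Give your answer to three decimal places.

Series (backhaul modem and duplexer): 0.76100 × 0.82700 = 0.62935
Parallel (rectifier module and [0.62935]): 1 − (1 − 0.78100)(1 − 0.62935) = 0.91883
Series (antenna feeder and [0.91883]): 0.91500 × 0.91883 = 0.841

0.841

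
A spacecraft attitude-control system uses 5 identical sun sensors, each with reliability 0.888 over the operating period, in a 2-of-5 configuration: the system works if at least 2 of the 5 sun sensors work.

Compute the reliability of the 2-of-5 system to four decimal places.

R = Σ_{i=2}^{5} C(5,i) p^i (1−p)^{5−i} with p = 0.888
C(5,2)·0.888^2·0.112^3 = 0.011078
C(5,3)·0.888^3·0.112^2 = 0.087836
C(5,4)·0.888^4·0.112^1 = 0.348209
C(5,5)·0.888^5·0.112^0 = 0.552160
Sum = 0.9993

0.9993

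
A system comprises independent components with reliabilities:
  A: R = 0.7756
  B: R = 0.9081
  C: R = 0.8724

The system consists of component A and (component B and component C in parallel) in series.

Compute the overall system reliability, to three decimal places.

0.767

Parallel (B and C): 1 − (1 − 0.90810)(1 − 0.87240) = 0.98827
Series (A and [0.98827]): 0.77560 × 0.98827 = 0.767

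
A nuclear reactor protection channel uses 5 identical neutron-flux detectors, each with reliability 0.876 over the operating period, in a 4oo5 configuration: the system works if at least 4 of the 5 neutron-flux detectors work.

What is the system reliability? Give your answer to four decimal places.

0.8809

R = Σ_{i=4}^{5} C(5,i) p^i (1−p)^{5−i} with p = 0.876
C(5,4)·0.876^4·0.124^1 = 0.365097
C(5,5)·0.876^5·0.124^0 = 0.515847
Sum = 0.8809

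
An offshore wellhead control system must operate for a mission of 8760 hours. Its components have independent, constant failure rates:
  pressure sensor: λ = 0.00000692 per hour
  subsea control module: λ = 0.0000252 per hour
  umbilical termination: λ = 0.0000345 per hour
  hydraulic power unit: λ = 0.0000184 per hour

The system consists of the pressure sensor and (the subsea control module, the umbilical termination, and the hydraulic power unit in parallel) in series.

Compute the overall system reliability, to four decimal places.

R(pressure sensor) = exp(−0.00000692 × 8760) = 0.941182
R(subsea control module) = exp(−0.0000252 × 8760) = 0.801916
R(umbilical termination) = exp(−0.0000345 × 8760) = 0.739175
R(hydraulic power unit) = exp(−0.0000184 × 8760) = 0.851135
Parallel (subsea control module, umbilical termination, and hydraulic power unit): 1 − (1 − 0.801916)(1 − 0.739175)(1 − 0.851135) = 0.992309
Series (pressure sensor and [0.992309]): 0.941182 × 0.992309 = 0.9339

0.9339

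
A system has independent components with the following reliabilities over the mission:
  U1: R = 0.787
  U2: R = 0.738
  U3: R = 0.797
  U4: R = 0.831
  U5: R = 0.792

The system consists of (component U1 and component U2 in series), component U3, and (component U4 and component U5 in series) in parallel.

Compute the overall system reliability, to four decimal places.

0.9709

Series (U1 and U2): 0.787000 × 0.738000 = 0.580806
Series (U4 and U5): 0.831000 × 0.792000 = 0.658152
Parallel ([0.580806], U3, and [0.658152]): 1 − (1 − 0.580806)(1 − 0.797000)(1 − 0.658152) = 0.9709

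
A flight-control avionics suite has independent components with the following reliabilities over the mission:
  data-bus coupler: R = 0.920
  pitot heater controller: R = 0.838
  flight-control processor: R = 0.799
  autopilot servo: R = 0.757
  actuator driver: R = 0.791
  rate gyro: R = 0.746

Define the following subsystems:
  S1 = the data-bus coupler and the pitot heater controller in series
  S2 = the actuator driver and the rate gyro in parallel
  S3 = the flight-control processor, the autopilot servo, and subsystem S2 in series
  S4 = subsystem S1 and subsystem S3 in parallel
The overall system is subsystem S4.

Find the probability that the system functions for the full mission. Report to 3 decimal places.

Series (data-bus coupler and pitot heater controller): 0.92000 × 0.83800 = 0.77096
Parallel (actuator driver and rate gyro): 1 − (1 − 0.79100)(1 − 0.74600) = 0.94691
Series (flight-control processor, autopilot servo, and [0.94691]): 0.79900 × 0.75700 × 0.94691 = 0.57273
Parallel ([0.77096] and [0.57273]): 1 − (1 − 0.77096)(1 − 0.57273) = 0.902

0.902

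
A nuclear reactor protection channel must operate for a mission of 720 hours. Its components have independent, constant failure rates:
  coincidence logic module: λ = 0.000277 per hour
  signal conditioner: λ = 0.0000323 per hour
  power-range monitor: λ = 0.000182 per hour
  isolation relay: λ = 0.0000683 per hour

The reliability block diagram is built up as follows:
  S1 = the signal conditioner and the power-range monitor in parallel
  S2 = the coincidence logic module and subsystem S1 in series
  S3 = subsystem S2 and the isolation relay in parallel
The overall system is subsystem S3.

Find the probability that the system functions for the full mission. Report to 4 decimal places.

0.9912

R(coincidence logic module) = exp(−0.000277 × 720) = 0.819189
R(signal conditioner) = exp(−0.0000323 × 720) = 0.977012
R(power-range monitor) = exp(−0.000182 × 720) = 0.877183
R(isolation relay) = exp(−0.0000683 × 720) = 0.952014
Parallel (signal conditioner and power-range monitor): 1 − (1 − 0.977012)(1 − 0.877183) = 0.997177
Series (coincidence logic module and [0.997177]): 0.819189 × 0.997177 = 0.816876
Parallel ([0.816876] and isolation relay): 1 − (1 − 0.816876)(1 − 0.952014) = 0.9912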